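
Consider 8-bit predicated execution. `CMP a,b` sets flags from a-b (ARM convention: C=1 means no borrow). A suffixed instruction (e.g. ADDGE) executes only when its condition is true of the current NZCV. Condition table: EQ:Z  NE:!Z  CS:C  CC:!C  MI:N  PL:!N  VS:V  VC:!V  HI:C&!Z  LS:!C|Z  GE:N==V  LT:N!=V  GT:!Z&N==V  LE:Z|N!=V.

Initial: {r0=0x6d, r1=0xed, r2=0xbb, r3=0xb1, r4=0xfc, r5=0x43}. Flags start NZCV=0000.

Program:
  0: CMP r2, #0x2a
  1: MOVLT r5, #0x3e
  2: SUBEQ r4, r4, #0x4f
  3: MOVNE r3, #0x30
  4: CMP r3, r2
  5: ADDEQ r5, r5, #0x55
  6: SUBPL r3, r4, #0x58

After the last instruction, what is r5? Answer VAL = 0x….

[0] flags=1010 → (cmp)
[1] flags=1010 LT?T → r5=0x3e
[2] flags=1010 EQ?F → skip
[3] flags=1010 NE?T → r3=0x30
[4] flags=0000 → (cmp)
[5] flags=0000 EQ?F → skip
[6] flags=0000 PL?T → r3=0xa4

VAL = 0x3e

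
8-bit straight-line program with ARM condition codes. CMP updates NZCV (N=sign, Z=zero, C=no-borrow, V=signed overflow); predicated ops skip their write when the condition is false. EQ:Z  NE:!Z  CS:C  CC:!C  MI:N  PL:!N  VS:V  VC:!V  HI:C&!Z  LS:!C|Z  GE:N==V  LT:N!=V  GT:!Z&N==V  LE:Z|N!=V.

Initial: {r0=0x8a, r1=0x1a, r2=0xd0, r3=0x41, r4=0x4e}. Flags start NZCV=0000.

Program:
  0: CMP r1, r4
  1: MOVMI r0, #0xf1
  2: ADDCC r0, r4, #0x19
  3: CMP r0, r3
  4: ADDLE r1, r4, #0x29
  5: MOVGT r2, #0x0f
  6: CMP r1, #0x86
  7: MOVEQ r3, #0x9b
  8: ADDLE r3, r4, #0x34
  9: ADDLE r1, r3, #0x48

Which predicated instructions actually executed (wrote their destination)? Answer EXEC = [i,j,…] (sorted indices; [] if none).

0: ✓ CMP  NZCV=1000
1: ✓ MOVMI  r0←0xf1
2: ✓ ADDCC  r0←0x67
3: ✓ CMP  NZCV=0010
4: · ADDLE
5: ✓ MOVGT  r2←0x0f
6: ✓ CMP  NZCV=1001
7: · MOVEQ
8: · ADDLE
9: · ADDLE

EXEC = [1,2,5]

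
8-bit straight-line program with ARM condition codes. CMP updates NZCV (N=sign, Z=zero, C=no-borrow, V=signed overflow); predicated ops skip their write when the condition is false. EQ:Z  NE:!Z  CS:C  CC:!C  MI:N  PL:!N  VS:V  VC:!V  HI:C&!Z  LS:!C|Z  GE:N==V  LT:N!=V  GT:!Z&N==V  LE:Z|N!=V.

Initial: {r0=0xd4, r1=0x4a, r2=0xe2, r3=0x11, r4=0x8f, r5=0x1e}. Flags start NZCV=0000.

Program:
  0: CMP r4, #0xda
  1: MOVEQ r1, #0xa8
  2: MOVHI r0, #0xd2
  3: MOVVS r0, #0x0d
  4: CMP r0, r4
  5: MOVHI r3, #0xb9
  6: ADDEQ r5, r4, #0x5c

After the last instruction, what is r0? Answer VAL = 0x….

0: ✓ CMP  NZCV=1000
1: · MOVEQ
2: · MOVHI
3: · MOVVS
4: ✓ CMP  NZCV=0010
5: ✓ MOVHI  r3←0xb9
6: · ADDEQ

VAL = 0xd4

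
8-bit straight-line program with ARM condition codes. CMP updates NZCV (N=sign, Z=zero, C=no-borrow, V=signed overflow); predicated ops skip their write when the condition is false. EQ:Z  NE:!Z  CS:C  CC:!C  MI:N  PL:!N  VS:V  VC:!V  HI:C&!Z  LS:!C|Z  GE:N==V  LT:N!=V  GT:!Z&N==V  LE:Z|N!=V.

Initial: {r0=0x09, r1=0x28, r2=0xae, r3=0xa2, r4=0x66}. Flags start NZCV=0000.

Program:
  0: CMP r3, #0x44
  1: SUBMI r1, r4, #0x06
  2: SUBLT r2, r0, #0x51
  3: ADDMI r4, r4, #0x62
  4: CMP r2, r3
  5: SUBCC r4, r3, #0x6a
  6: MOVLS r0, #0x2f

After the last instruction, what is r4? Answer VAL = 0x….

VAL = 0x66

[0] flags=0011 → (cmp)
[1] flags=0011 MI?F → skip
[2] flags=0011 LT?T → r2=0xb8
[3] flags=0011 MI?F → skip
[4] flags=0010 → (cmp)
[5] flags=0010 CC?F → skip
[6] flags=0010 LS?F → skip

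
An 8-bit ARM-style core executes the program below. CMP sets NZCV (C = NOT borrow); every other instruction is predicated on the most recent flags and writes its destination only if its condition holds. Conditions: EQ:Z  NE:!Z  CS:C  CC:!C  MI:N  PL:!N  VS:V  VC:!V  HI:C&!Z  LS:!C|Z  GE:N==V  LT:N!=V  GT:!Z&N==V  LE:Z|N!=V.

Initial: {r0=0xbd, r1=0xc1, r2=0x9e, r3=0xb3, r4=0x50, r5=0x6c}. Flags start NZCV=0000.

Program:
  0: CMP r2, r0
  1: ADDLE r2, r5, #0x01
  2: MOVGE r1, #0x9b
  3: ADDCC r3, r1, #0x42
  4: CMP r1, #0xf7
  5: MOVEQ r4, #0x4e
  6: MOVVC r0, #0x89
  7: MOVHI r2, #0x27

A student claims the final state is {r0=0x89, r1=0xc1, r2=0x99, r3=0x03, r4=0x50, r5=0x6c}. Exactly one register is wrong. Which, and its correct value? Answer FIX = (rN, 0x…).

[0] flags=1000 → (cmp)
[1] flags=1000 LE?T → r2=0x6d
[2] flags=1000 GE?F → skip
[3] flags=1000 CC?T → r3=0x03
[4] flags=1000 → (cmp)
[5] flags=1000 EQ?F → skip
[6] flags=1000 VC?T → r0=0x89
[7] flags=1000 HI?F → skip

FIX = (r2, 0x6d)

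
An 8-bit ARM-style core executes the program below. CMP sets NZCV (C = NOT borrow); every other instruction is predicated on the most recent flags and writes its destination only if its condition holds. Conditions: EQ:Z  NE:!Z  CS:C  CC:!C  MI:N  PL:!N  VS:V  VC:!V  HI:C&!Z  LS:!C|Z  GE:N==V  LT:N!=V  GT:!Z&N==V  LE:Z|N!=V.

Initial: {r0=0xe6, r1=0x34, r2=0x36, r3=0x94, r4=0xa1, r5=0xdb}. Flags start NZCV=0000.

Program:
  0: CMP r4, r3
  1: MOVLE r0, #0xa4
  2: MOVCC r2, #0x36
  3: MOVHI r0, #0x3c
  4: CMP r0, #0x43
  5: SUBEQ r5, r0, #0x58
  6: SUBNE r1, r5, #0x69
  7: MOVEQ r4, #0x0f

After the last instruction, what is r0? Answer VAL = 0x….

0: ✓ CMP  NZCV=0010
1: · MOVLE
2: · MOVCC
3: ✓ MOVHI  r0←0x3c
4: ✓ CMP  NZCV=1000
5: · SUBEQ
6: ✓ SUBNE  r1←0x72
7: · MOVEQ

VAL = 0x3c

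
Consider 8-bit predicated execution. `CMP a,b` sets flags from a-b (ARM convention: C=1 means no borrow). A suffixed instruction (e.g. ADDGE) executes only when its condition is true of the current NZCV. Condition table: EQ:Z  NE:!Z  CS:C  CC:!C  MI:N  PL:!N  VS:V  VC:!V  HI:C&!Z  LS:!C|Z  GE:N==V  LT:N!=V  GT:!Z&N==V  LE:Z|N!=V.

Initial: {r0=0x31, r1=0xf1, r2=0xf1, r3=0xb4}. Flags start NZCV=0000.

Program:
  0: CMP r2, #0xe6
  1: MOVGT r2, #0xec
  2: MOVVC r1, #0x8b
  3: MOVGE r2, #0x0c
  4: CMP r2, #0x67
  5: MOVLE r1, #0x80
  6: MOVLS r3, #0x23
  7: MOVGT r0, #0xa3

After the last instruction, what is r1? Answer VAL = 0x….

VAL = 0x80

[0] flags=0010 → (cmp)
[1] flags=0010 GT?T → r2=0xec
[2] flags=0010 VC?T → r1=0x8b
[3] flags=0010 GE?T → r2=0x0c
[4] flags=1000 → (cmp)
[5] flags=1000 LE?T → r1=0x80
[6] flags=1000 LS?T → r3=0x23
[7] flags=1000 GT?F → skip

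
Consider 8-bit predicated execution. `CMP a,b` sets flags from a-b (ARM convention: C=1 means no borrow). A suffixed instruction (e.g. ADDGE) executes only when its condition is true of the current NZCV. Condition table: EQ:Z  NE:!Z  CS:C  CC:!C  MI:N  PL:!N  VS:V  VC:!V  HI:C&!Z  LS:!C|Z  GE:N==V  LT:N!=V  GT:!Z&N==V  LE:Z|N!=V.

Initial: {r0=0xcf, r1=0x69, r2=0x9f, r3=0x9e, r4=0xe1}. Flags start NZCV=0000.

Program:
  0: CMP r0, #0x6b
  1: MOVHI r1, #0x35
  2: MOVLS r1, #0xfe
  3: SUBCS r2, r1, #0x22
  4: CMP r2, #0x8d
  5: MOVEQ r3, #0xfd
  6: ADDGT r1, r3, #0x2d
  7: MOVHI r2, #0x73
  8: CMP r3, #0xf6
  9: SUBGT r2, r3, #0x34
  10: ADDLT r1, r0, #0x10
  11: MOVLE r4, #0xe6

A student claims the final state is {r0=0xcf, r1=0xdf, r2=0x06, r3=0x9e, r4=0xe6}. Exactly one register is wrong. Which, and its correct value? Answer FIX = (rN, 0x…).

0: ✓ CMP  NZCV=0011
1: ✓ MOVHI  r1←0x35
2: · MOVLS
3: ✓ SUBCS  r2←0x13
4: ✓ CMP  NZCV=1001
5: · MOVEQ
6: ✓ ADDGT  r1←0xcb
7: · MOVHI
8: ✓ CMP  NZCV=1000
9: · SUBGT
10: ✓ ADDLT  r1←0xdf
11: ✓ MOVLE  r4←0xe6

FIX = (r2, 0x13)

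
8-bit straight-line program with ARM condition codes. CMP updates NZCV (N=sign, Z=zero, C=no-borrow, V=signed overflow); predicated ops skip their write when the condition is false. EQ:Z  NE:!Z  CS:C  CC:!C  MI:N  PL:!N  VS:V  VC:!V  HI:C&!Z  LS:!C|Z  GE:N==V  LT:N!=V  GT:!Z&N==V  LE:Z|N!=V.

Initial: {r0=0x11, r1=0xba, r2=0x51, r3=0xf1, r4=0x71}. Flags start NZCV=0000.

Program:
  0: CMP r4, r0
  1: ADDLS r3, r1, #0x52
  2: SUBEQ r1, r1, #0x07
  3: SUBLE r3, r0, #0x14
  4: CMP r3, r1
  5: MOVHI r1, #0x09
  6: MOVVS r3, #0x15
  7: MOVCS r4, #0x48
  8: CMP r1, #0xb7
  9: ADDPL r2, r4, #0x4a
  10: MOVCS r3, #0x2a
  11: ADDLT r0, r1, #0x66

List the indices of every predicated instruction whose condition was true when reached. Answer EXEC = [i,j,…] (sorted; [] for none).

EXEC = [5,7,9]

[0] flags=0010 → (cmp)
[1] flags=0010 LS?F → skip
[2] flags=0010 EQ?F → skip
[3] flags=0010 LE?F → skip
[4] flags=0010 → (cmp)
[5] flags=0010 HI?T → r1=0x09
[6] flags=0010 VS?F → skip
[7] flags=0010 CS?T → r4=0x48
[8] flags=0000 → (cmp)
[9] flags=0000 PL?T → r2=0x92
[10] flags=0000 CS?F → skip
[11] flags=0000 LT?F → skip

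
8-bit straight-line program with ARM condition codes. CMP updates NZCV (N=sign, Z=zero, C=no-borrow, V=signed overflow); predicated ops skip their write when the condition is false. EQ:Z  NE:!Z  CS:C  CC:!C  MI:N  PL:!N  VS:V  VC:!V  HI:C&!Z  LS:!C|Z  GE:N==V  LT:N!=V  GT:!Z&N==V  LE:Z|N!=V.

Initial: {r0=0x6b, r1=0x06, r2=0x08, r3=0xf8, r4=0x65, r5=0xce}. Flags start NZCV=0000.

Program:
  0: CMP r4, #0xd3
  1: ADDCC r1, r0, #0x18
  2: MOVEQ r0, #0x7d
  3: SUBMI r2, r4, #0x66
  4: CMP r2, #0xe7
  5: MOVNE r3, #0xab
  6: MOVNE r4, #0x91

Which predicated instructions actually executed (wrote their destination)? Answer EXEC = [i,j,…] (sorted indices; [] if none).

0: ✓ CMP  NZCV=1001
1: ✓ ADDCC  r1←0x83
2: · MOVEQ
3: ✓ SUBMI  r2←0xff
4: ✓ CMP  NZCV=0010
5: ✓ MOVNE  r3←0xab
6: ✓ MOVNE  r4←0x91

EXEC = [1,3,5,6]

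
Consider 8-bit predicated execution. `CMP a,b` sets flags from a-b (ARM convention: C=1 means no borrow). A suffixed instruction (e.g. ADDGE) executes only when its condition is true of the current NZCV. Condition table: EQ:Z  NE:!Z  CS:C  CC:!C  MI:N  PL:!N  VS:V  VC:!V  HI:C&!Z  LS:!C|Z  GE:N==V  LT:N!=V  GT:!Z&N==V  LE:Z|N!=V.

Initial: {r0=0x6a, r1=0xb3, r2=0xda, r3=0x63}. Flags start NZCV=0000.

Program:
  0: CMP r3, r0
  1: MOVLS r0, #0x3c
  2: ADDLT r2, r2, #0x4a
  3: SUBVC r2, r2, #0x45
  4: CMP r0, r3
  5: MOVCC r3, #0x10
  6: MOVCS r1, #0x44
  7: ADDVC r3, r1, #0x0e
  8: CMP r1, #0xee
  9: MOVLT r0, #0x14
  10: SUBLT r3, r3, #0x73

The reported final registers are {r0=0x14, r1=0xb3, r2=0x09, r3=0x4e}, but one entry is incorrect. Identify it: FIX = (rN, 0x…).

0: ✓ CMP  NZCV=1000
1: ✓ MOVLS  r0←0x3c
2: ✓ ADDLT  r2←0x24
3: ✓ SUBVC  r2←0xdf
4: ✓ CMP  NZCV=1000
5: ✓ MOVCC  r3←0x10
6: · MOVCS
7: ✓ ADDVC  r3←0xc1
8: ✓ CMP  NZCV=1000
9: ✓ MOVLT  r0←0x14
10: ✓ SUBLT  r3←0x4e

FIX = (r2, 0xdf)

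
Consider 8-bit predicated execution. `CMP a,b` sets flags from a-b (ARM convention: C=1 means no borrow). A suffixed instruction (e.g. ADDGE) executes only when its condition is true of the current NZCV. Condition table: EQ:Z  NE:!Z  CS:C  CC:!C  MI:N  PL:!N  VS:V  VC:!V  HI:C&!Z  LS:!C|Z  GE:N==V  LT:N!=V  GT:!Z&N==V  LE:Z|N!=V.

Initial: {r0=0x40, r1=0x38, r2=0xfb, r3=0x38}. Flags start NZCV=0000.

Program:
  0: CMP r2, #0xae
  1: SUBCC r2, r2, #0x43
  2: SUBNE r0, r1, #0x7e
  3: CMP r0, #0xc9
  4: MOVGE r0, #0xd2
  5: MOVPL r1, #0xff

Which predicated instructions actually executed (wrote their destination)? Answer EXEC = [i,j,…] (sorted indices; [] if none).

[0] flags=0010 → (cmp)
[1] flags=0010 CC?F → skip
[2] flags=0010 NE?T → r0=0xba
[3] flags=1000 → (cmp)
[4] flags=1000 GE?F → skip
[5] flags=1000 PL?F → skip

EXEC = [2]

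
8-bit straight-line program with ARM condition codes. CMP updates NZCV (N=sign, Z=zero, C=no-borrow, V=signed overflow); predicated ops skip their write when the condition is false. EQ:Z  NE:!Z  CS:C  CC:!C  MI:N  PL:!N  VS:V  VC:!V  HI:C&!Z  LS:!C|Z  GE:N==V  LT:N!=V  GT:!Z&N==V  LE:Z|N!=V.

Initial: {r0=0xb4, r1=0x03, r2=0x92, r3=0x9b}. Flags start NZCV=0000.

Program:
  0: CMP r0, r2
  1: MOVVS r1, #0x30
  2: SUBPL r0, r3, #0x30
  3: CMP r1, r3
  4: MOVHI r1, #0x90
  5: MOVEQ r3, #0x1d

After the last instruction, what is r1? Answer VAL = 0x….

VAL = 0x03

0: ✓ CMP  NZCV=0010
1: · MOVVS
2: ✓ SUBPL  r0←0x6b
3: ✓ CMP  NZCV=0000
4: · MOVHI
5: · MOVEQ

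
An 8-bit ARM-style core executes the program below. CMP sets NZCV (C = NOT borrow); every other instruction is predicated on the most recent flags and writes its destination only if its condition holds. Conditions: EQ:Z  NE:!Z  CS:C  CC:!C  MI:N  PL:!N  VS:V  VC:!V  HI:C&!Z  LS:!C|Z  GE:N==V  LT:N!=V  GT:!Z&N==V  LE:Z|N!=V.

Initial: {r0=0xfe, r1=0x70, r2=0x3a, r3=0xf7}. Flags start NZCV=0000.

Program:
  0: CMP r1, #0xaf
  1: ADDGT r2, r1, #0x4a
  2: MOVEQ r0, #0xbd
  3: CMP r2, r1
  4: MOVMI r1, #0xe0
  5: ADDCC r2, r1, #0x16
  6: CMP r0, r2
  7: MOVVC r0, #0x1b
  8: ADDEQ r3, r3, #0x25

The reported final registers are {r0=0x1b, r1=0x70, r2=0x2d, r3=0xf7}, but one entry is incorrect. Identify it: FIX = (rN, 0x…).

[0] flags=1001 → (cmp)
[1] flags=1001 GT?T → r2=0xba
[2] flags=1001 EQ?F → skip
[3] flags=0011 → (cmp)
[4] flags=0011 MI?F → skip
[5] flags=0011 CC?F → skip
[6] flags=0010 → (cmp)
[7] flags=0010 VC?T → r0=0x1b
[8] flags=0010 EQ?F → skip

FIX = (r2, 0xba)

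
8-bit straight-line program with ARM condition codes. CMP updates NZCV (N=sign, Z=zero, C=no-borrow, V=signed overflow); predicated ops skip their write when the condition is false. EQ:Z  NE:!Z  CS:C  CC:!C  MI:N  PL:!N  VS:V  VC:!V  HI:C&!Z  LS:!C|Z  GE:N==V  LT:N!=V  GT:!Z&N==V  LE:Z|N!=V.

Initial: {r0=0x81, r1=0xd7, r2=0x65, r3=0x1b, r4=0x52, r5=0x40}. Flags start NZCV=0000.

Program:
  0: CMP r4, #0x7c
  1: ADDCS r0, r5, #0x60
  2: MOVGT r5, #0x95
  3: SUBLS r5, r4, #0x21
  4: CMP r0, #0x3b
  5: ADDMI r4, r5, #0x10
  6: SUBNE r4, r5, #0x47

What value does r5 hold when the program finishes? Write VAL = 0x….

0: ✓ CMP  NZCV=1000
1: · ADDCS
2: · MOVGT
3: ✓ SUBLS  r5←0x31
4: ✓ CMP  NZCV=0011
5: · ADDMI
6: ✓ SUBNE  r4←0xea

VAL = 0x31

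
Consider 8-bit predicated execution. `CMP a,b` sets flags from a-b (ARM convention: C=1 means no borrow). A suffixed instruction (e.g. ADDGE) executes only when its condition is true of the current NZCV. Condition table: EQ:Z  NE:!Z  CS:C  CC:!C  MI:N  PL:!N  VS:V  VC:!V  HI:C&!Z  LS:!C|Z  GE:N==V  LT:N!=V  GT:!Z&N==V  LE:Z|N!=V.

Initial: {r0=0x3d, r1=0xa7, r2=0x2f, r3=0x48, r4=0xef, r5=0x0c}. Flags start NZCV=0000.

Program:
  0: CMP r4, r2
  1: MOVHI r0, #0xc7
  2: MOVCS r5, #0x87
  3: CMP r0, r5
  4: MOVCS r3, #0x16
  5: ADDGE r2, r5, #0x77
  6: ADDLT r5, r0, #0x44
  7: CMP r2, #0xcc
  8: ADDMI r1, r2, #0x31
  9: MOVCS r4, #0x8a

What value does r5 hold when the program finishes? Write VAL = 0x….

[0] flags=1010 → (cmp)
[1] flags=1010 HI?T → r0=0xc7
[2] flags=1010 CS?T → r5=0x87
[3] flags=0010 → (cmp)
[4] flags=0010 CS?T → r3=0x16
[5] flags=0010 GE?T → r2=0xfe
[6] flags=0010 LT?F → skip
[7] flags=0010 → (cmp)
[8] flags=0010 MI?F → skip
[9] flags=0010 CS?T → r4=0x8a

VAL = 0x87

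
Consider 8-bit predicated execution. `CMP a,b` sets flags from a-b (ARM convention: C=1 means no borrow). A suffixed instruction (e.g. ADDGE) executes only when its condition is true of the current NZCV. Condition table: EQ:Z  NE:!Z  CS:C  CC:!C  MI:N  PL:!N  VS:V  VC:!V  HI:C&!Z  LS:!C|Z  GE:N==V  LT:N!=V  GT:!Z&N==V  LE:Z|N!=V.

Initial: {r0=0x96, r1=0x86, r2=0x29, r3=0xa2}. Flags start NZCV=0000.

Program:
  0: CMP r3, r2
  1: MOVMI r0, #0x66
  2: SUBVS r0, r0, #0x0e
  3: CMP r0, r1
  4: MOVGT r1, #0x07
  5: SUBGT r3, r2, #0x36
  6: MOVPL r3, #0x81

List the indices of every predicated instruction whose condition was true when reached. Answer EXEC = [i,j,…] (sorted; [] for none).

0: ✓ CMP  NZCV=0011
1: · MOVMI
2: ✓ SUBVS  r0←0x88
3: ✓ CMP  NZCV=0010
4: ✓ MOVGT  r1←0x07
5: ✓ SUBGT  r3←0xf3
6: ✓ MOVPL  r3←0x81

EXEC = [2,4,5,6]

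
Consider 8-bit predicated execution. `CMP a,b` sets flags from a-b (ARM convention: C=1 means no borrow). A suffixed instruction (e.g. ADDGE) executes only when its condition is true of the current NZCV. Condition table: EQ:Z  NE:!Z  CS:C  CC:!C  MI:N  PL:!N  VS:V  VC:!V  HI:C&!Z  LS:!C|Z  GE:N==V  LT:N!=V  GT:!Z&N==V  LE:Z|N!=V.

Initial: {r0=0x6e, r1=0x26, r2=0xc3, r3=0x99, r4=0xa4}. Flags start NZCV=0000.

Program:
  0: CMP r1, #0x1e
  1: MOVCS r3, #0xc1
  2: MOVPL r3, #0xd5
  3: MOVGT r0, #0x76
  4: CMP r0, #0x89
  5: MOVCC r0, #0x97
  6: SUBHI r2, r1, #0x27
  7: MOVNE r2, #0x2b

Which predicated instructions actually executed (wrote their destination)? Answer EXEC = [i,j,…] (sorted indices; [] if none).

0: ✓ CMP  NZCV=0010
1: ✓ MOVCS  r3←0xc1
2: ✓ MOVPL  r3←0xd5
3: ✓ MOVGT  r0←0x76
4: ✓ CMP  NZCV=1001
5: ✓ MOVCC  r0←0x97
6: · SUBHI
7: ✓ MOVNE  r2←0x2b

EXEC = [1,2,3,5,7]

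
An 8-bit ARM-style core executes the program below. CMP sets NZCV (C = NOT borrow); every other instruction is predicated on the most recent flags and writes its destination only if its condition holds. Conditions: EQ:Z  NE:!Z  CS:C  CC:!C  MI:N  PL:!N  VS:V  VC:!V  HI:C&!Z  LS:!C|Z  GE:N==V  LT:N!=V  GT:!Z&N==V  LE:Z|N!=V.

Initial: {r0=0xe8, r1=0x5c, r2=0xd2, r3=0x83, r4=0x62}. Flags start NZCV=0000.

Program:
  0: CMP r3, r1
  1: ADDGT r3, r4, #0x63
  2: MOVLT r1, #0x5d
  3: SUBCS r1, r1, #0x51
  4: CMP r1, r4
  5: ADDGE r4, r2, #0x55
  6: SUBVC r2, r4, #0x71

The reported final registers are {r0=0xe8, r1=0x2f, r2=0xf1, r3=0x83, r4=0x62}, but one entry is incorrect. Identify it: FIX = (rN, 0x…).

FIX = (r1, 0x0c)

0: ✓ CMP  NZCV=0011
1: · ADDGT
2: ✓ MOVLT  r1←0x5d
3: ✓ SUBCS  r1←0x0c
4: ✓ CMP  NZCV=1000
5: · ADDGE
6: ✓ SUBVC  r2←0xf1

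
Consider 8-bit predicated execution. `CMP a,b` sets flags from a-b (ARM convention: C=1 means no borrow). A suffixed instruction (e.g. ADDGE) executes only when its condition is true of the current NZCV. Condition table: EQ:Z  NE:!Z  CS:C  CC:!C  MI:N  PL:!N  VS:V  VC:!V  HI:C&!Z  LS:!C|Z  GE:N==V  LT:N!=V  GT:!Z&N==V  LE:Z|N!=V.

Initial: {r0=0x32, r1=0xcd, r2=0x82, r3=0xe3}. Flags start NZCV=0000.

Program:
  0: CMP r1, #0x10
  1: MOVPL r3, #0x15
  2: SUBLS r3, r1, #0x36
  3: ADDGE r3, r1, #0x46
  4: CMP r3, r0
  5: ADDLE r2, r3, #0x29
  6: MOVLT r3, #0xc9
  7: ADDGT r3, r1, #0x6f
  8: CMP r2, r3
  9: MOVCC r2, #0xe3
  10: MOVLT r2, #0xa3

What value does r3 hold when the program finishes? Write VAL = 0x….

VAL = 0xc9

0: ✓ CMP  NZCV=1010
1: · MOVPL
2: · SUBLS
3: · ADDGE
4: ✓ CMP  NZCV=1010
5: ✓ ADDLE  r2←0x0c
6: ✓ MOVLT  r3←0xc9
7: · ADDGT
8: ✓ CMP  NZCV=0000
9: ✓ MOVCC  r2←0xe3
10: · MOVLT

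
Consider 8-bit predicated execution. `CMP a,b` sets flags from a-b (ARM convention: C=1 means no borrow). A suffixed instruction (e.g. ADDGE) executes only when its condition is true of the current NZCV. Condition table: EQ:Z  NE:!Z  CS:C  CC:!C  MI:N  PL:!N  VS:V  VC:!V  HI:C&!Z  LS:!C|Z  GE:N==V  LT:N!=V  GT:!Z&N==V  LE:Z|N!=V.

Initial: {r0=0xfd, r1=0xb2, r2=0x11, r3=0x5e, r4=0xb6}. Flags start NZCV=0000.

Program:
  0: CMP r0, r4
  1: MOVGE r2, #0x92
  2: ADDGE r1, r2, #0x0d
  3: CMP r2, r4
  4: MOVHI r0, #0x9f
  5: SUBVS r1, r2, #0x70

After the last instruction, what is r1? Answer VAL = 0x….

0: ✓ CMP  NZCV=0010
1: ✓ MOVGE  r2←0x92
2: ✓ ADDGE  r1←0x9f
3: ✓ CMP  NZCV=1000
4: · MOVHI
5: · SUBVS

VAL = 0x9f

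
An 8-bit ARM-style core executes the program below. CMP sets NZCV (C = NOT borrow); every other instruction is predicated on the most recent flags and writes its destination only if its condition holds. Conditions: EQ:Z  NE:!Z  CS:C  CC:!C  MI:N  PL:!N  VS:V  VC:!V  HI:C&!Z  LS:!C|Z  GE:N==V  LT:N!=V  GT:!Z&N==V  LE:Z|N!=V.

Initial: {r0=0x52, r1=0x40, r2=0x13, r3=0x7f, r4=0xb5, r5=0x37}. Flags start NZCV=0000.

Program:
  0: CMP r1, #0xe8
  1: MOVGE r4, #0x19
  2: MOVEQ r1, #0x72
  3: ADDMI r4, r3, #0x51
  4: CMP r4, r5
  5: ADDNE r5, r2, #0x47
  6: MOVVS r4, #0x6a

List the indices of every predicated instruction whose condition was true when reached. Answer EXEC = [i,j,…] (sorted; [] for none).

EXEC = [1,5]

0: ✓ CMP  NZCV=0000
1: ✓ MOVGE  r4←0x19
2: · MOVEQ
3: · ADDMI
4: ✓ CMP  NZCV=1000
5: ✓ ADDNE  r5←0x5a
6: · MOVVS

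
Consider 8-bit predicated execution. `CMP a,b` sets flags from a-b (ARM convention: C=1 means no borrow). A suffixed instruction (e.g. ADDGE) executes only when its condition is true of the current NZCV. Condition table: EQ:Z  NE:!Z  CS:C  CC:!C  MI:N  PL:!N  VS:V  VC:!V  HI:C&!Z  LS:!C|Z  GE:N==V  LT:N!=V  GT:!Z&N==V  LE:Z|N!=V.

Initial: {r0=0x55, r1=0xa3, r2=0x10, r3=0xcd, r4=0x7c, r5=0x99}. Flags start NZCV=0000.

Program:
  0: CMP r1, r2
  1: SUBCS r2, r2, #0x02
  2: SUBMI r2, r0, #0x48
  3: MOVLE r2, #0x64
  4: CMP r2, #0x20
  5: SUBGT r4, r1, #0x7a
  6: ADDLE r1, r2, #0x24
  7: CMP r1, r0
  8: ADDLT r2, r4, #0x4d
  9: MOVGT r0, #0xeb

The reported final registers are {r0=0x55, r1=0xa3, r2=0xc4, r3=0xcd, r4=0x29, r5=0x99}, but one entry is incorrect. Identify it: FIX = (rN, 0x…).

0: ✓ CMP  NZCV=1010
1: ✓ SUBCS  r2←0x0e
2: ✓ SUBMI  r2←0x0d
3: ✓ MOVLE  r2←0x64
4: ✓ CMP  NZCV=0010
5: ✓ SUBGT  r4←0x29
6: · ADDLE
7: ✓ CMP  NZCV=0011
8: ✓ ADDLT  r2←0x76
9: · MOVGT

FIX = (r2, 0x76)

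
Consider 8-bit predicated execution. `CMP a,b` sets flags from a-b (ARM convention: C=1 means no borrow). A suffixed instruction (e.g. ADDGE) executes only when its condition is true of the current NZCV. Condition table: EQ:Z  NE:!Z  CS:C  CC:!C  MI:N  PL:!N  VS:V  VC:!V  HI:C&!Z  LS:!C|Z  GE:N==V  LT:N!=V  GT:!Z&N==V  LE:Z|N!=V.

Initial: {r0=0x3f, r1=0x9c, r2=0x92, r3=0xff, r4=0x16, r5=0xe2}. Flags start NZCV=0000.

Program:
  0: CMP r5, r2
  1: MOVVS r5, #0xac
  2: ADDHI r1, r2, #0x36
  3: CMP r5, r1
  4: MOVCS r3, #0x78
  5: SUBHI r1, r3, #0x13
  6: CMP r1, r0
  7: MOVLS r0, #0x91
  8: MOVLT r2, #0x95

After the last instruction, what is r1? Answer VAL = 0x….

VAL = 0x65

[0] flags=0010 → (cmp)
[1] flags=0010 VS?F → skip
[2] flags=0010 HI?T → r1=0xc8
[3] flags=0010 → (cmp)
[4] flags=0010 CS?T → r3=0x78
[5] flags=0010 HI?T → r1=0x65
[6] flags=0010 → (cmp)
[7] flags=0010 LS?F → skip
[8] flags=0010 LT?F → skip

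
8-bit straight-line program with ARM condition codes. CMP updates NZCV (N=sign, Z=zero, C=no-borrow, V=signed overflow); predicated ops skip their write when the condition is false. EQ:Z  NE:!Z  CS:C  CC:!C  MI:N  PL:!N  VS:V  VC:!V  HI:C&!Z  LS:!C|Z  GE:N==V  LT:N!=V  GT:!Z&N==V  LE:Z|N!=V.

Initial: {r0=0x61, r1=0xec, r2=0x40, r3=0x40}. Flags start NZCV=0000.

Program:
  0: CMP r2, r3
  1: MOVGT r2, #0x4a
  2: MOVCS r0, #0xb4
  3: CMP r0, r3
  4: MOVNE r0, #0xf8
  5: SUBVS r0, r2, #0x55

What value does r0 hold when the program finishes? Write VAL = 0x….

VAL = 0xeb

[0] flags=0110 → (cmp)
[1] flags=0110 GT?F → skip
[2] flags=0110 CS?T → r0=0xb4
[3] flags=0011 → (cmp)
[4] flags=0011 NE?T → r0=0xf8
[5] flags=0011 VS?T → r0=0xeb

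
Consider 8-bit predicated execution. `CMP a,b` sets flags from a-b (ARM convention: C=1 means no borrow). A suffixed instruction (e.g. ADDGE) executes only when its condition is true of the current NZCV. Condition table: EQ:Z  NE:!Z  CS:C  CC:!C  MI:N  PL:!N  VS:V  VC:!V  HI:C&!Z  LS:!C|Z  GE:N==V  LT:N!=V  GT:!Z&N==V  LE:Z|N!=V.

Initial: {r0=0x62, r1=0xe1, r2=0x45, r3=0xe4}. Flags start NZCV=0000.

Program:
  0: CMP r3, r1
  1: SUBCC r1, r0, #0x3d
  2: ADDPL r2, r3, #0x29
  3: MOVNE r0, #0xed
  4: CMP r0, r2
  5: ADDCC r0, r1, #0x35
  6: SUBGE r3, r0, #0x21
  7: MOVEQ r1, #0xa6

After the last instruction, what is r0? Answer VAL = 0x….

VAL = 0xed

[0] flags=0010 → (cmp)
[1] flags=0010 CC?F → skip
[2] flags=0010 PL?T → r2=0x0d
[3] flags=0010 NE?T → r0=0xed
[4] flags=1010 → (cmp)
[5] flags=1010 CC?F → skip
[6] flags=1010 GE?F → skip
[7] flags=1010 EQ?F → skip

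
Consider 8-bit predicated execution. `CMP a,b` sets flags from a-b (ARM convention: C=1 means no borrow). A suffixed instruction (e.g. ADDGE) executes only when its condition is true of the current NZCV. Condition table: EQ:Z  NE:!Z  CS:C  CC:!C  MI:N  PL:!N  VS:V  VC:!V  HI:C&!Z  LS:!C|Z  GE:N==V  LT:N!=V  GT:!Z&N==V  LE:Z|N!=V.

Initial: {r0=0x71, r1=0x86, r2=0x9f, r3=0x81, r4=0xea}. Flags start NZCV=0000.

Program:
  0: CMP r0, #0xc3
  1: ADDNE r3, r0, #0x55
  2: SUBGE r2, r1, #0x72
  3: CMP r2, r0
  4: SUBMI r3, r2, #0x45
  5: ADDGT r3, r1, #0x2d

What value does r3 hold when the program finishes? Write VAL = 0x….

VAL = 0xcf

0: ✓ CMP  NZCV=1001
1: ✓ ADDNE  r3←0xc6
2: ✓ SUBGE  r2←0x14
3: ✓ CMP  NZCV=1000
4: ✓ SUBMI  r3←0xcf
5: · ADDGT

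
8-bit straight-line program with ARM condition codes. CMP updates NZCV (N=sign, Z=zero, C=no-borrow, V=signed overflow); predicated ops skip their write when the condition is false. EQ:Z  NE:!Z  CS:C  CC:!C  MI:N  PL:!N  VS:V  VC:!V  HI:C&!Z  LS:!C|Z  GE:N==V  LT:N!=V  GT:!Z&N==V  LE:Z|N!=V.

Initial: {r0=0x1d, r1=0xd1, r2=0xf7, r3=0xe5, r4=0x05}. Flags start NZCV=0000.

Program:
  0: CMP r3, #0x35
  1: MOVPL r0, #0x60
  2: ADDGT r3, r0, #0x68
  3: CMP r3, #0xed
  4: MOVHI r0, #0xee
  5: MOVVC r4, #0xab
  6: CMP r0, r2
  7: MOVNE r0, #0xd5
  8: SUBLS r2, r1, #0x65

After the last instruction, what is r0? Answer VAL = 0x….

VAL = 0xd5

0: ✓ CMP  NZCV=1010
1: · MOVPL
2: · ADDGT
3: ✓ CMP  NZCV=1000
4: · MOVHI
5: ✓ MOVVC  r4←0xab
6: ✓ CMP  NZCV=0000
7: ✓ MOVNE  r0←0xd5
8: ✓ SUBLS  r2←0x6c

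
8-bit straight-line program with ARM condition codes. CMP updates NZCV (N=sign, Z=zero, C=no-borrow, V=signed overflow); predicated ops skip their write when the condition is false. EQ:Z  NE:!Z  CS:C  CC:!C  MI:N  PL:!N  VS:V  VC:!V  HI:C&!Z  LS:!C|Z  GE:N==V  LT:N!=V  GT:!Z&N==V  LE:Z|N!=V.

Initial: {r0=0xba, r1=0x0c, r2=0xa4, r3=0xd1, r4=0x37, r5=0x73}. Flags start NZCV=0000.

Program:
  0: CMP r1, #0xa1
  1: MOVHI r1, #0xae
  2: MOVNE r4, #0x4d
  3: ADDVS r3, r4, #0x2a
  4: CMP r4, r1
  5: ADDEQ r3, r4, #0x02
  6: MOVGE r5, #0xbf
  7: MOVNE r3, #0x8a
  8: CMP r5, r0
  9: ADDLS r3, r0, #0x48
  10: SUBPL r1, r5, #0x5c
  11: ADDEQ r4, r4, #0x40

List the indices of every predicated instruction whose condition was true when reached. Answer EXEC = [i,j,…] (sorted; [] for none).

EXEC = [2,6,7,10]

0: ✓ CMP  NZCV=0000
1: · MOVHI
2: ✓ MOVNE  r4←0x4d
3: · ADDVS
4: ✓ CMP  NZCV=0010
5: · ADDEQ
6: ✓ MOVGE  r5←0xbf
7: ✓ MOVNE  r3←0x8a
8: ✓ CMP  NZCV=0010
9: · ADDLS
10: ✓ SUBPL  r1←0x63
11: · ADDEQ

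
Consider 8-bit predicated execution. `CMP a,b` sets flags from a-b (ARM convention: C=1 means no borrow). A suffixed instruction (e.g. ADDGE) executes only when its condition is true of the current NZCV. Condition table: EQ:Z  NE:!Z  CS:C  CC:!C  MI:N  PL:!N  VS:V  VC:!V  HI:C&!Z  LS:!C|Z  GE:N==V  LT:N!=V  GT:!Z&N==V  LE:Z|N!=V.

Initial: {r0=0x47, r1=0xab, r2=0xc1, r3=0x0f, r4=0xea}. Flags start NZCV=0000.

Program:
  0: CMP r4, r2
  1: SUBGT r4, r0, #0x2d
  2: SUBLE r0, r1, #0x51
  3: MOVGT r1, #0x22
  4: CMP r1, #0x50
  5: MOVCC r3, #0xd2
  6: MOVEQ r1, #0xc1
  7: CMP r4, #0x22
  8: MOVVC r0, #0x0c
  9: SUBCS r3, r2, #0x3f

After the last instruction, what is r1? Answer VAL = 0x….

[0] flags=0010 → (cmp)
[1] flags=0010 GT?T → r4=0x1a
[2] flags=0010 LE?F → skip
[3] flags=0010 GT?T → r1=0x22
[4] flags=1000 → (cmp)
[5] flags=1000 CC?T → r3=0xd2
[6] flags=1000 EQ?F → skip
[7] flags=1000 → (cmp)
[8] flags=1000 VC?T → r0=0x0c
[9] flags=1000 CS?F → skip

VAL = 0x22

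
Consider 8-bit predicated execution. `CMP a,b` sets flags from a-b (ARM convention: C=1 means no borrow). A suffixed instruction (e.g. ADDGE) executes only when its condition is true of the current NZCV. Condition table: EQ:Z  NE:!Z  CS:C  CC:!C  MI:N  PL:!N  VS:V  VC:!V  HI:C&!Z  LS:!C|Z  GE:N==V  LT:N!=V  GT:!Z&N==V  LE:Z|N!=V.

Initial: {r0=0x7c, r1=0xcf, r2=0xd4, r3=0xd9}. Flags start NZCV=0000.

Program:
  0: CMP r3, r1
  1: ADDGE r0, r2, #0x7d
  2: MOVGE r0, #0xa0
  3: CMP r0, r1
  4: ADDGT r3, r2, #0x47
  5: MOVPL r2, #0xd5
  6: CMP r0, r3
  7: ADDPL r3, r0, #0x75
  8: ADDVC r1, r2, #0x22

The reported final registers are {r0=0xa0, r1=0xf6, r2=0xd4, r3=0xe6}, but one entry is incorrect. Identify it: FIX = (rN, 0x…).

0: ✓ CMP  NZCV=0010
1: ✓ ADDGE  r0←0x51
2: ✓ MOVGE  r0←0xa0
3: ✓ CMP  NZCV=1000
4: · ADDGT
5: · MOVPL
6: ✓ CMP  NZCV=1000
7: · ADDPL
8: ✓ ADDVC  r1←0xf6

FIX = (r3, 0xd9)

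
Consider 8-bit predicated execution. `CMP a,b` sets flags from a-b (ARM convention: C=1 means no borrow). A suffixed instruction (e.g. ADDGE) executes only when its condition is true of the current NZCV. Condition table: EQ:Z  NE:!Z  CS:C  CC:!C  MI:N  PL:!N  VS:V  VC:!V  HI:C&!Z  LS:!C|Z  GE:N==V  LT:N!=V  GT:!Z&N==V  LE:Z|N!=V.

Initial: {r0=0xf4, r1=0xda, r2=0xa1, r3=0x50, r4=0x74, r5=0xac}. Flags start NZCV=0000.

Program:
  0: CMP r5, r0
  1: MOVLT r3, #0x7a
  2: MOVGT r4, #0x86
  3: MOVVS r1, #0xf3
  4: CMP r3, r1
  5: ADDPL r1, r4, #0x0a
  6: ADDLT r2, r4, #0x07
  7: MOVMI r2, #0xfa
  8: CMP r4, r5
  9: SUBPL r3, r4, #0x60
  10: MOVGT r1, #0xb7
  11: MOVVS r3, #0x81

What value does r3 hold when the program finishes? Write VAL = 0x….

VAL = 0x81

[0] flags=1000 → (cmp)
[1] flags=1000 LT?T → r3=0x7a
[2] flags=1000 GT?F → skip
[3] flags=1000 VS?F → skip
[4] flags=1001 → (cmp)
[5] flags=1001 PL?F → skip
[6] flags=1001 LT?F → skip
[7] flags=1001 MI?T → r2=0xfa
[8] flags=1001 → (cmp)
[9] flags=1001 PL?F → skip
[10] flags=1001 GT?T → r1=0xb7
[11] flags=1001 VS?T → r3=0x81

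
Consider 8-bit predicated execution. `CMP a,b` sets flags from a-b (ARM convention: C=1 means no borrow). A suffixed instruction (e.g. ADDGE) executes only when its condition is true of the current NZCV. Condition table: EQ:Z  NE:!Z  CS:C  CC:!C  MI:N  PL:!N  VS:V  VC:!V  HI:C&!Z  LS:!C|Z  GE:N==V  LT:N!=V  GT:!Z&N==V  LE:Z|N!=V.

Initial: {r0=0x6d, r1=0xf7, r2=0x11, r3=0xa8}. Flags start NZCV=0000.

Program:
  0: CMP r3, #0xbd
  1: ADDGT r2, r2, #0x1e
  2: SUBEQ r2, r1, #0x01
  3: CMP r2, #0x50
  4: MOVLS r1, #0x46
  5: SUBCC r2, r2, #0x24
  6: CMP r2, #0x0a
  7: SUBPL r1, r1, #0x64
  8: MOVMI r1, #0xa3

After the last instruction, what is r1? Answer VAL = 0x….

VAL = 0xa3

[0] flags=1000 → (cmp)
[1] flags=1000 GT?F → skip
[2] flags=1000 EQ?F → skip
[3] flags=1000 → (cmp)
[4] flags=1000 LS?T → r1=0x46
[5] flags=1000 CC?T → r2=0xed
[6] flags=1010 → (cmp)
[7] flags=1010 PL?F → skip
[8] flags=1010 MI?T → r1=0xa3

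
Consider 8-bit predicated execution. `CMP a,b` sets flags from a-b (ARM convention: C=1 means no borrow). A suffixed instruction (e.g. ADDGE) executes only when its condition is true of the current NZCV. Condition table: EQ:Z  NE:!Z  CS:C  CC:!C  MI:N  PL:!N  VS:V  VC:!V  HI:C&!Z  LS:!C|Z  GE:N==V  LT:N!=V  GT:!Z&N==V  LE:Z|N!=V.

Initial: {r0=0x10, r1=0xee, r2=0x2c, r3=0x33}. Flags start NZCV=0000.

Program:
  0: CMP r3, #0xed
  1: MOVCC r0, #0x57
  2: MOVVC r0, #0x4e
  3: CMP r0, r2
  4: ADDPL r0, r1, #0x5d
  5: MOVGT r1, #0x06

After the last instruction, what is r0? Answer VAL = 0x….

VAL = 0x4b

0: ✓ CMP  NZCV=0000
1: ✓ MOVCC  r0←0x57
2: ✓ MOVVC  r0←0x4e
3: ✓ CMP  NZCV=0010
4: ✓ ADDPL  r0←0x4b
5: ✓ MOVGT  r1←0x06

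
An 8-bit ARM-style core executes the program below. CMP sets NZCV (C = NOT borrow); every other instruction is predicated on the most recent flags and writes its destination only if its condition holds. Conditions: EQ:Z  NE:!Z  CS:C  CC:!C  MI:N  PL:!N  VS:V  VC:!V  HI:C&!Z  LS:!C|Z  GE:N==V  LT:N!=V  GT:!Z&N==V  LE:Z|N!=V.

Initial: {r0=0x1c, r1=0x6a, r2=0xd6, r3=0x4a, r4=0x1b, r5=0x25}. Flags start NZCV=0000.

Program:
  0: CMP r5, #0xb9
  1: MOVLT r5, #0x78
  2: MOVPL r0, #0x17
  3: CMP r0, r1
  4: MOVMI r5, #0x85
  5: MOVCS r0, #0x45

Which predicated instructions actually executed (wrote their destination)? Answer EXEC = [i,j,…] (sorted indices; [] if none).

[0] flags=0000 → (cmp)
[1] flags=0000 LT?F → skip
[2] flags=0000 PL?T → r0=0x17
[3] flags=1000 → (cmp)
[4] flags=1000 MI?T → r5=0x85
[5] flags=1000 CS?F → skip

EXEC = [2,4]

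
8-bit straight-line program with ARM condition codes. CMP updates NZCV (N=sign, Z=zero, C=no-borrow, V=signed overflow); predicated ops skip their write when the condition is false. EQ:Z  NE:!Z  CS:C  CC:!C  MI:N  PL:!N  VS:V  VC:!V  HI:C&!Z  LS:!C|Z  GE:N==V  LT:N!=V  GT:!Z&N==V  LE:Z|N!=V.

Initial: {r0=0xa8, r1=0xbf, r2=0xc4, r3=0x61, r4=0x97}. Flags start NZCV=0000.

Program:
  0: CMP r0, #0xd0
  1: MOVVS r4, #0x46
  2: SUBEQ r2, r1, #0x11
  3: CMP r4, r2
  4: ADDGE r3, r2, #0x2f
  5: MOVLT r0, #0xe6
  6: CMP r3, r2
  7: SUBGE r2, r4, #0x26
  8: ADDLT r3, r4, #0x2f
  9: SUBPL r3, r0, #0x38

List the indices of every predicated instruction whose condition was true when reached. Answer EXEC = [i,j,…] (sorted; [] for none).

0: ✓ CMP  NZCV=1000
1: · MOVVS
2: · SUBEQ
3: ✓ CMP  NZCV=1000
4: · ADDGE
5: ✓ MOVLT  r0←0xe6
6: ✓ CMP  NZCV=1001
7: ✓ SUBGE  r2←0x71
8: · ADDLT
9: · SUBPL

EXEC = [5,7]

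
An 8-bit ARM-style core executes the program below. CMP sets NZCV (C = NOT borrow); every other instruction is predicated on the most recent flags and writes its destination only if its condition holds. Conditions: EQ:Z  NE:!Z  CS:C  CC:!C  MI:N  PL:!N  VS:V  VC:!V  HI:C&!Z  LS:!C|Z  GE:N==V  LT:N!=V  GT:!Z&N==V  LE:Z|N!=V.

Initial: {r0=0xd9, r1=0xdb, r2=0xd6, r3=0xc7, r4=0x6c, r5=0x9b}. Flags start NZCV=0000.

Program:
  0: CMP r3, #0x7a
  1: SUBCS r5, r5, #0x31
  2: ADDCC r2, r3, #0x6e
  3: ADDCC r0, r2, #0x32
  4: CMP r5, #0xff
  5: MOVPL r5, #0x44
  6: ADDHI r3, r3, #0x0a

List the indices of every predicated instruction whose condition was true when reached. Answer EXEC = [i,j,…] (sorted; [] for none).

EXEC = [1,5]

0: ✓ CMP  NZCV=0011
1: ✓ SUBCS  r5←0x6a
2: · ADDCC
3: · ADDCC
4: ✓ CMP  NZCV=0000
5: ✓ MOVPL  r5←0x44
6: · ADDHI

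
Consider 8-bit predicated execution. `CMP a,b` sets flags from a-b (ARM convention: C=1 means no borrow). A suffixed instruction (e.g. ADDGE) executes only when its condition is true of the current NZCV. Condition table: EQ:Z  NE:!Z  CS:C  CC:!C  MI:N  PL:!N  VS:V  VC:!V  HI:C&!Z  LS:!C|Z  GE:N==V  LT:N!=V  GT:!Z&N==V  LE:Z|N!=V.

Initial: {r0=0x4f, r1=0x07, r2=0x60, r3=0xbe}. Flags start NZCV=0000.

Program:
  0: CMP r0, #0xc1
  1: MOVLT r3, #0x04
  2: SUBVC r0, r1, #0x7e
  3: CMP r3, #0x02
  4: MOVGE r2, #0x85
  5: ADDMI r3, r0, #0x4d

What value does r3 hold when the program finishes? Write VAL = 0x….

VAL = 0x9c

[0] flags=1001 → (cmp)
[1] flags=1001 LT?F → skip
[2] flags=1001 VC?F → skip
[3] flags=1010 → (cmp)
[4] flags=1010 GE?F → skip
[5] flags=1010 MI?T → r3=0x9c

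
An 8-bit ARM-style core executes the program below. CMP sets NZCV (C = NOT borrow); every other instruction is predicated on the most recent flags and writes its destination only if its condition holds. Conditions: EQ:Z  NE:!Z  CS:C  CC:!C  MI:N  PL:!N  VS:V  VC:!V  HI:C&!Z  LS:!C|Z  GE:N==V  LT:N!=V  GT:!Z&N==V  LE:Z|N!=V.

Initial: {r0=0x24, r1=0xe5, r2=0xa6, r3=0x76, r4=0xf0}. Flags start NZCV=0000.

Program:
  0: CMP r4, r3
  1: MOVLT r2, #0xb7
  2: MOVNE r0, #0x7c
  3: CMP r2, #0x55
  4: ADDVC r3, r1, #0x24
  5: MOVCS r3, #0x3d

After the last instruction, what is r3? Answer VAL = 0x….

0: ✓ CMP  NZCV=0011
1: ✓ MOVLT  r2←0xb7
2: ✓ MOVNE  r0←0x7c
3: ✓ CMP  NZCV=0011
4: · ADDVC
5: ✓ MOVCS  r3←0x3d

VAL = 0x3d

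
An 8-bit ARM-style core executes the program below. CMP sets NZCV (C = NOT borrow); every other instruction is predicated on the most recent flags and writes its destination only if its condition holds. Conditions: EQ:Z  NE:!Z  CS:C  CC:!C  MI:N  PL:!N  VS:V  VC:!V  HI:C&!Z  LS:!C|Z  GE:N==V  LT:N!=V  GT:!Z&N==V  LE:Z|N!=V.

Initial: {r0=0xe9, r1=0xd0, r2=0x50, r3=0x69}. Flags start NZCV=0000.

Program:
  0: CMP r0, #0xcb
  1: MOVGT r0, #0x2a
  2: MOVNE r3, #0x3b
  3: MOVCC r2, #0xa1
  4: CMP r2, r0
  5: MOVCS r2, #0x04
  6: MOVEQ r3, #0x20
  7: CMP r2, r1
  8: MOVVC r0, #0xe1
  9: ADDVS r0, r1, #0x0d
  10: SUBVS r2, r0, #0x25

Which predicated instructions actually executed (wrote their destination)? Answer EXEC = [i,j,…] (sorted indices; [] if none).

0: ✓ CMP  NZCV=0010
1: ✓ MOVGT  r0←0x2a
2: ✓ MOVNE  r3←0x3b
3: · MOVCC
4: ✓ CMP  NZCV=0010
5: ✓ MOVCS  r2←0x04
6: · MOVEQ
7: ✓ CMP  NZCV=0000
8: ✓ MOVVC  r0←0xe1
9: · ADDVS
10: · SUBVS

EXEC = [1,2,5,8]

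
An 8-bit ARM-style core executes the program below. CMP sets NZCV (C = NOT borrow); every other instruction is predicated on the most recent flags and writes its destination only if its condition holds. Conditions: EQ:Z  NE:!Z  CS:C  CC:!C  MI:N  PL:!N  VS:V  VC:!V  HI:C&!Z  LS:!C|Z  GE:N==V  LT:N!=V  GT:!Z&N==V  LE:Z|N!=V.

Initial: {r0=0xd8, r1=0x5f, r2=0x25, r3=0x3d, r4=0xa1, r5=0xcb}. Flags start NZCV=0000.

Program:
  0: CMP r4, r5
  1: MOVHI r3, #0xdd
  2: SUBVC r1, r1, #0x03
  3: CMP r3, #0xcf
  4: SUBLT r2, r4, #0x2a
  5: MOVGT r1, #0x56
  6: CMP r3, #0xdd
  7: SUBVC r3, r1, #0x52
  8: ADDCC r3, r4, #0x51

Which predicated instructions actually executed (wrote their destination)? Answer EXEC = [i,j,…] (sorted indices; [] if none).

EXEC = [2,5,7,8]

0: ✓ CMP  NZCV=1000
1: · MOVHI
2: ✓ SUBVC  r1←0x5c
3: ✓ CMP  NZCV=0000
4: · SUBLT
5: ✓ MOVGT  r1←0x56
6: ✓ CMP  NZCV=0000
7: ✓ SUBVC  r3←0x04
8: ✓ ADDCC  r3←0xf2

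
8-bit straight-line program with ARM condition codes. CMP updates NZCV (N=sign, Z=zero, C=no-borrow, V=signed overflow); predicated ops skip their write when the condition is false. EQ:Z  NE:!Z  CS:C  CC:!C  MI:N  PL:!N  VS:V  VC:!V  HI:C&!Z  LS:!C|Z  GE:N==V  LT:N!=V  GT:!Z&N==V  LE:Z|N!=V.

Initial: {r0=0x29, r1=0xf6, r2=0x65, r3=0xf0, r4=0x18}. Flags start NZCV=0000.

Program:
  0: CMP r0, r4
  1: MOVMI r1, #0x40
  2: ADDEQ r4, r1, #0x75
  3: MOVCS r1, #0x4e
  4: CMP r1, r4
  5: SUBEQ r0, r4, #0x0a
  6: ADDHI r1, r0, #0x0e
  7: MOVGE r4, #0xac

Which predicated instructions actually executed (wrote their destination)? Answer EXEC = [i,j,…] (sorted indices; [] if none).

0: ✓ CMP  NZCV=0010
1: · MOVMI
2: · ADDEQ
3: ✓ MOVCS  r1←0x4e
4: ✓ CMP  NZCV=0010
5: · SUBEQ
6: ✓ ADDHI  r1←0x37
7: ✓ MOVGE  r4←0xac

EXEC = [3,6,7]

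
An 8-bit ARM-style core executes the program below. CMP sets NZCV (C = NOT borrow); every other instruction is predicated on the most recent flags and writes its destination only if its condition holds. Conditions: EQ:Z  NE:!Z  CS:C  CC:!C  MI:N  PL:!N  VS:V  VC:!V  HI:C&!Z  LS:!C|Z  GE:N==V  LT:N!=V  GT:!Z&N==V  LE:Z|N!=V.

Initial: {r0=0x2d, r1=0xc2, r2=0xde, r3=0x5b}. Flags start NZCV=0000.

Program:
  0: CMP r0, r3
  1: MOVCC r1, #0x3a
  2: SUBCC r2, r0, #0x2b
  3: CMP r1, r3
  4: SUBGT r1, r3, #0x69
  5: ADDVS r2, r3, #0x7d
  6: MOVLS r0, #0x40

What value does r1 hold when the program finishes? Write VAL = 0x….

0: ✓ CMP  NZCV=1000
1: ✓ MOVCC  r1←0x3a
2: ✓ SUBCC  r2←0x02
3: ✓ CMP  NZCV=1000
4: · SUBGT
5: · ADDVS
6: ✓ MOVLS  r0←0x40

VAL = 0x3a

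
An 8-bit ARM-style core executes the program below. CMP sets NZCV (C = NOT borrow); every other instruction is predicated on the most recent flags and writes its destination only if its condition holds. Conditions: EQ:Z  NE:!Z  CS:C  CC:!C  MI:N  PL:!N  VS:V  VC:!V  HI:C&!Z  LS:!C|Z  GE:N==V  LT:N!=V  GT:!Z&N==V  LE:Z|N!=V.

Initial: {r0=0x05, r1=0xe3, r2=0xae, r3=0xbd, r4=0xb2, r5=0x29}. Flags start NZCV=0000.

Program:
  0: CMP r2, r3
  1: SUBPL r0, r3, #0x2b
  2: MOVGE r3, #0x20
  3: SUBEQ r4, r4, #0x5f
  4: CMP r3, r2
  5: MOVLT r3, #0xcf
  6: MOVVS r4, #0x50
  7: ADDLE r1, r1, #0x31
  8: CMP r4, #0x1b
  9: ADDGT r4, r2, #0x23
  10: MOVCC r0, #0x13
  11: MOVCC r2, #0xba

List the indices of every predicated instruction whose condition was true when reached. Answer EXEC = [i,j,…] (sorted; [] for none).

EXEC = []

[0] flags=1000 → (cmp)
[1] flags=1000 PL?F → skip
[2] flags=1000 GE?F → skip
[3] flags=1000 EQ?F → skip
[4] flags=0010 → (cmp)
[5] flags=0010 LT?F → skip
[6] flags=0010 VS?F → skip
[7] flags=0010 LE?F → skip
[8] flags=1010 → (cmp)
[9] flags=1010 GT?F → skip
[10] flags=1010 CC?F → skip
[11] flags=1010 CC?F → skip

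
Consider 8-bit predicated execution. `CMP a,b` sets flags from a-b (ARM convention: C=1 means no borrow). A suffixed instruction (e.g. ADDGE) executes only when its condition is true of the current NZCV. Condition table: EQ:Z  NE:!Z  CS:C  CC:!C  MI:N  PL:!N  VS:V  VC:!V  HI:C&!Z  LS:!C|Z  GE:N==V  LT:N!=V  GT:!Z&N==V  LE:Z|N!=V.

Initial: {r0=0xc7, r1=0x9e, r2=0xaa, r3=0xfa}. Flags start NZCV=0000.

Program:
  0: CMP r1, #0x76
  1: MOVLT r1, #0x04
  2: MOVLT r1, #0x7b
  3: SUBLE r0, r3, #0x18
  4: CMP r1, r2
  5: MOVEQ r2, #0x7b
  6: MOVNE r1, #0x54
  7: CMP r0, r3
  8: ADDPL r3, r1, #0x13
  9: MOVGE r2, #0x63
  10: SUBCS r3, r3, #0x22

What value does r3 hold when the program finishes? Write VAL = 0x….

VAL = 0xfa

[0] flags=0011 → (cmp)
[1] flags=0011 LT?T → r1=0x04
[2] flags=0011 LT?T → r1=0x7b
[3] flags=0011 LE?T → r0=0xe2
[4] flags=1001 → (cmp)
[5] flags=1001 EQ?F → skip
[6] flags=1001 NE?T → r1=0x54
[7] flags=1000 → (cmp)
[8] flags=1000 PL?F → skip
[9] flags=1000 GE?F → skip
[10] flags=1000 CS?F → skip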